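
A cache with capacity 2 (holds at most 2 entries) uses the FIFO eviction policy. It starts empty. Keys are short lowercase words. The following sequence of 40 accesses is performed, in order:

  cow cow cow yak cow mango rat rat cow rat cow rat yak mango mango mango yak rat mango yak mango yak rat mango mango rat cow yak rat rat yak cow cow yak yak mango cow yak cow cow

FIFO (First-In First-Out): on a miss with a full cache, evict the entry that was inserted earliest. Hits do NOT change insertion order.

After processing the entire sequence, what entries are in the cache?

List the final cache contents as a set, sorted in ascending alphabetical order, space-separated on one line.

Answer: cow yak

Derivation:
FIFO simulation (capacity=2):
  1. access cow: MISS. Cache (old->new): [cow]
  2. access cow: HIT. Cache (old->new): [cow]
  3. access cow: HIT. Cache (old->new): [cow]
  4. access yak: MISS. Cache (old->new): [cow yak]
  5. access cow: HIT. Cache (old->new): [cow yak]
  6. access mango: MISS, evict cow. Cache (old->new): [yak mango]
  7. access rat: MISS, evict yak. Cache (old->new): [mango rat]
  8. access rat: HIT. Cache (old->new): [mango rat]
  9. access cow: MISS, evict mango. Cache (old->new): [rat cow]
  10. access rat: HIT. Cache (old->new): [rat cow]
  11. access cow: HIT. Cache (old->new): [rat cow]
  12. access rat: HIT. Cache (old->new): [rat cow]
  13. access yak: MISS, evict rat. Cache (old->new): [cow yak]
  14. access mango: MISS, evict cow. Cache (old->new): [yak mango]
  15. access mango: HIT. Cache (old->new): [yak mango]
  16. access mango: HIT. Cache (old->new): [yak mango]
  17. access yak: HIT. Cache (old->new): [yak mango]
  18. access rat: MISS, evict yak. Cache (old->new): [mango rat]
  19. access mango: HIT. Cache (old->new): [mango rat]
  20. access yak: MISS, evict mango. Cache (old->new): [rat yak]
  21. access mango: MISS, evict rat. Cache (old->new): [yak mango]
  22. access yak: HIT. Cache (old->new): [yak mango]
  23. access rat: MISS, evict yak. Cache (old->new): [mango rat]
  24. access mango: HIT. Cache (old->new): [mango rat]
  25. access mango: HIT. Cache (old->new): [mango rat]
  26. access rat: HIT. Cache (old->new): [mango rat]
  27. access cow: MISS, evict mango. Cache (old->new): [rat cow]
  28. access yak: MISS, evict rat. Cache (old->new): [cow yak]
  29. access rat: MISS, evict cow. Cache (old->new): [yak rat]
  30. access rat: HIT. Cache (old->new): [yak rat]
  31. access yak: HIT. Cache (old->new): [yak rat]
  32. access cow: MISS, evict yak. Cache (old->new): [rat cow]
  33. access cow: HIT. Cache (old->new): [rat cow]
  34. access yak: MISS, evict rat. Cache (old->new): [cow yak]
  35. access yak: HIT. Cache (old->new): [cow yak]
  36. access mango: MISS, evict cow. Cache (old->new): [yak mango]
  37. access cow: MISS, evict yak. Cache (old->new): [mango cow]
  38. access yak: MISS, evict mango. Cache (old->new): [cow yak]
  39. access cow: HIT. Cache (old->new): [cow yak]
  40. access cow: HIT. Cache (old->new): [cow yak]
Total: 21 hits, 19 misses, 17 evictions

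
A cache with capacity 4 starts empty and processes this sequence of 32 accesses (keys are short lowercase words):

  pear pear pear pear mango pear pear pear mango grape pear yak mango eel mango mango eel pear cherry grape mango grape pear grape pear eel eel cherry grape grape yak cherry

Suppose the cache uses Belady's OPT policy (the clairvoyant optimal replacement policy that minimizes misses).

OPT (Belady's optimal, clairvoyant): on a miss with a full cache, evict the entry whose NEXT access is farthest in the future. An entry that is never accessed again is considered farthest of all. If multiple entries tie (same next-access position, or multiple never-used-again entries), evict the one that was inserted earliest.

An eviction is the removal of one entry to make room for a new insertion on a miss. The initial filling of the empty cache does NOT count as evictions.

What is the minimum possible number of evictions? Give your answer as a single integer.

Answer: 4

Derivation:
OPT (Belady) simulation (capacity=4):
  1. access pear: MISS. Cache: [pear]
  2. access pear: HIT. Next use of pear: step 3. Cache: [pear]
  3. access pear: HIT. Next use of pear: step 4. Cache: [pear]
  4. access pear: HIT. Next use of pear: step 6. Cache: [pear]
  5. access mango: MISS. Cache: [pear mango]
  6. access pear: HIT. Next use of pear: step 7. Cache: [pear mango]
  7. access pear: HIT. Next use of pear: step 8. Cache: [pear mango]
  8. access pear: HIT. Next use of pear: step 11. Cache: [pear mango]
  9. access mango: HIT. Next use of mango: step 13. Cache: [pear mango]
  10. access grape: MISS. Cache: [pear mango grape]
  11. access pear: HIT. Next use of pear: step 18. Cache: [pear mango grape]
  12. access yak: MISS. Cache: [pear mango grape yak]
  13. access mango: HIT. Next use of mango: step 15. Cache: [pear mango grape yak]
  14. access eel: MISS, evict yak (next use: step 31). Cache: [pear mango grape eel]
  15. access mango: HIT. Next use of mango: step 16. Cache: [pear mango grape eel]
  16. access mango: HIT. Next use of mango: step 21. Cache: [pear mango grape eel]
  17. access eel: HIT. Next use of eel: step 26. Cache: [pear mango grape eel]
  18. access pear: HIT. Next use of pear: step 23. Cache: [pear mango grape eel]
  19. access cherry: MISS, evict eel (next use: step 26). Cache: [pear mango grape cherry]
  20. access grape: HIT. Next use of grape: step 22. Cache: [pear mango grape cherry]
  21. access mango: HIT. Next use of mango: never. Cache: [pear mango grape cherry]
  22. access grape: HIT. Next use of grape: step 24. Cache: [pear mango grape cherry]
  23. access pear: HIT. Next use of pear: step 25. Cache: [pear mango grape cherry]
  24. access grape: HIT. Next use of grape: step 29. Cache: [pear mango grape cherry]
  25. access pear: HIT. Next use of pear: never. Cache: [pear mango grape cherry]
  26. access eel: MISS, evict pear (next use: never). Cache: [mango grape cherry eel]
  27. access eel: HIT. Next use of eel: never. Cache: [mango grape cherry eel]
  28. access cherry: HIT. Next use of cherry: step 32. Cache: [mango grape cherry eel]
  29. access grape: HIT. Next use of grape: step 30. Cache: [mango grape cherry eel]
  30. access grape: HIT. Next use of grape: never. Cache: [mango grape cherry eel]
  31. access yak: MISS, evict mango (next use: never). Cache: [grape cherry eel yak]
  32. access cherry: HIT. Next use of cherry: never. Cache: [grape cherry eel yak]
Total: 24 hits, 8 misses, 4 evictions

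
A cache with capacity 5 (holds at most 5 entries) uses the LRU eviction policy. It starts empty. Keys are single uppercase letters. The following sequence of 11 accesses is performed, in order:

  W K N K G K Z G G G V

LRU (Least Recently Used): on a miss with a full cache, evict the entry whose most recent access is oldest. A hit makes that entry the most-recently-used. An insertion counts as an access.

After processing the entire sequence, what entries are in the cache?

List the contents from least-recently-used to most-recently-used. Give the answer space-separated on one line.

LRU simulation (capacity=5):
  1. access W: MISS. Cache (LRU->MRU): [W]
  2. access K: MISS. Cache (LRU->MRU): [W K]
  3. access N: MISS. Cache (LRU->MRU): [W K N]
  4. access K: HIT. Cache (LRU->MRU): [W N K]
  5. access G: MISS. Cache (LRU->MRU): [W N K G]
  6. access K: HIT. Cache (LRU->MRU): [W N G K]
  7. access Z: MISS. Cache (LRU->MRU): [W N G K Z]
  8. access G: HIT. Cache (LRU->MRU): [W N K Z G]
  9. access G: HIT. Cache (LRU->MRU): [W N K Z G]
  10. access G: HIT. Cache (LRU->MRU): [W N K Z G]
  11. access V: MISS, evict W. Cache (LRU->MRU): [N K Z G V]
Total: 5 hits, 6 misses, 1 evictions

Answer: N K Z G V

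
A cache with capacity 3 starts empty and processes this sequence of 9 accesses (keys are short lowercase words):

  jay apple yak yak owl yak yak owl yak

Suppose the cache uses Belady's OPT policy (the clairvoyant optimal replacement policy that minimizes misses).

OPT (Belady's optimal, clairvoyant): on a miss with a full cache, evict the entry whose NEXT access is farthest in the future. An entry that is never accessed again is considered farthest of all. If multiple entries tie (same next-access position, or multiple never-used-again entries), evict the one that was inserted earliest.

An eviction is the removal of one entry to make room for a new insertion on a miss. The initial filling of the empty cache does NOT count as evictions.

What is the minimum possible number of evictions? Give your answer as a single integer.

Answer: 1

Derivation:
OPT (Belady) simulation (capacity=3):
  1. access jay: MISS. Cache: [jay]
  2. access apple: MISS. Cache: [jay apple]
  3. access yak: MISS. Cache: [jay apple yak]
  4. access yak: HIT. Next use of yak: step 6. Cache: [jay apple yak]
  5. access owl: MISS, evict jay (next use: never). Cache: [apple yak owl]
  6. access yak: HIT. Next use of yak: step 7. Cache: [apple yak owl]
  7. access yak: HIT. Next use of yak: step 9. Cache: [apple yak owl]
  8. access owl: HIT. Next use of owl: never. Cache: [apple yak owl]
  9. access yak: HIT. Next use of yak: never. Cache: [apple yak owl]
Total: 5 hits, 4 misses, 1 evictions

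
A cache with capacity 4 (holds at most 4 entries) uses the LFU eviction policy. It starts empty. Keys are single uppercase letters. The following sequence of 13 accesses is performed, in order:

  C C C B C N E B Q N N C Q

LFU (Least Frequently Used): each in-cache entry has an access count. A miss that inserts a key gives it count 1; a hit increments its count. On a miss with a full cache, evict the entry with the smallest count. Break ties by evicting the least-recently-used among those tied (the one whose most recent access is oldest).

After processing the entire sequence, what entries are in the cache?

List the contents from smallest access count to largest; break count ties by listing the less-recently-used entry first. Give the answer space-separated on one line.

LFU simulation (capacity=4):
  1. access C: MISS. Cache: [C(c=1)]
  2. access C: HIT, count now 2. Cache: [C(c=2)]
  3. access C: HIT, count now 3. Cache: [C(c=3)]
  4. access B: MISS. Cache: [B(c=1) C(c=3)]
  5. access C: HIT, count now 4. Cache: [B(c=1) C(c=4)]
  6. access N: MISS. Cache: [B(c=1) N(c=1) C(c=4)]
  7. access E: MISS. Cache: [B(c=1) N(c=1) E(c=1) C(c=4)]
  8. access B: HIT, count now 2. Cache: [N(c=1) E(c=1) B(c=2) C(c=4)]
  9. access Q: MISS, evict N(c=1). Cache: [E(c=1) Q(c=1) B(c=2) C(c=4)]
  10. access N: MISS, evict E(c=1). Cache: [Q(c=1) N(c=1) B(c=2) C(c=4)]
  11. access N: HIT, count now 2. Cache: [Q(c=1) B(c=2) N(c=2) C(c=4)]
  12. access C: HIT, count now 5. Cache: [Q(c=1) B(c=2) N(c=2) C(c=5)]
  13. access Q: HIT, count now 2. Cache: [B(c=2) N(c=2) Q(c=2) C(c=5)]
Total: 7 hits, 6 misses, 2 evictions

Answer: B N Q C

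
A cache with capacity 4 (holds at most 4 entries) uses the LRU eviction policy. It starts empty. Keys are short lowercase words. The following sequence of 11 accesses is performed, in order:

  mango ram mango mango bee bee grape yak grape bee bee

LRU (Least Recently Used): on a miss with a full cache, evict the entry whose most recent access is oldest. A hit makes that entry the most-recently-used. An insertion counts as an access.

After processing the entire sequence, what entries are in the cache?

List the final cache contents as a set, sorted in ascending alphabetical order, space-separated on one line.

Answer: bee grape mango yak

Derivation:
LRU simulation (capacity=4):
  1. access mango: MISS. Cache (LRU->MRU): [mango]
  2. access ram: MISS. Cache (LRU->MRU): [mango ram]
  3. access mango: HIT. Cache (LRU->MRU): [ram mango]
  4. access mango: HIT. Cache (LRU->MRU): [ram mango]
  5. access bee: MISS. Cache (LRU->MRU): [ram mango bee]
  6. access bee: HIT. Cache (LRU->MRU): [ram mango bee]
  7. access grape: MISS. Cache (LRU->MRU): [ram mango bee grape]
  8. access yak: MISS, evict ram. Cache (LRU->MRU): [mango bee grape yak]
  9. access grape: HIT. Cache (LRU->MRU): [mango bee yak grape]
  10. access bee: HIT. Cache (LRU->MRU): [mango yak grape bee]
  11. access bee: HIT. Cache (LRU->MRU): [mango yak grape bee]
Total: 6 hits, 5 misses, 1 evictions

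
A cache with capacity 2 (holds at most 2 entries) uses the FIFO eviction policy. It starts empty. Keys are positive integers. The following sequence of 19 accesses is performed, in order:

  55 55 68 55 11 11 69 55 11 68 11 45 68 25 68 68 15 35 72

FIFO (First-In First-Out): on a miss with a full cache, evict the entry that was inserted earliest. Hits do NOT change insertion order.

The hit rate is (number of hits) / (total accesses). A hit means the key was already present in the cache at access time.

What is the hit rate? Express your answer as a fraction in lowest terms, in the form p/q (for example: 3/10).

Answer: 6/19

Derivation:
FIFO simulation (capacity=2):
  1. access 55: MISS. Cache (old->new): [55]
  2. access 55: HIT. Cache (old->new): [55]
  3. access 68: MISS. Cache (old->new): [55 68]
  4. access 55: HIT. Cache (old->new): [55 68]
  5. access 11: MISS, evict 55. Cache (old->new): [68 11]
  6. access 11: HIT. Cache (old->new): [68 11]
  7. access 69: MISS, evict 68. Cache (old->new): [11 69]
  8. access 55: MISS, evict 11. Cache (old->new): [69 55]
  9. access 11: MISS, evict 69. Cache (old->new): [55 11]
  10. access 68: MISS, evict 55. Cache (old->new): [11 68]
  11. access 11: HIT. Cache (old->new): [11 68]
  12. access 45: MISS, evict 11. Cache (old->new): [68 45]
  13. access 68: HIT. Cache (old->new): [68 45]
  14. access 25: MISS, evict 68. Cache (old->new): [45 25]
  15. access 68: MISS, evict 45. Cache (old->new): [25 68]
  16. access 68: HIT. Cache (old->new): [25 68]
  17. access 15: MISS, evict 25. Cache (old->new): [68 15]
  18. access 35: MISS, evict 68. Cache (old->new): [15 35]
  19. access 72: MISS, evict 15. Cache (old->new): [35 72]
Total: 6 hits, 13 misses, 11 evictions

Hit rate = 6/19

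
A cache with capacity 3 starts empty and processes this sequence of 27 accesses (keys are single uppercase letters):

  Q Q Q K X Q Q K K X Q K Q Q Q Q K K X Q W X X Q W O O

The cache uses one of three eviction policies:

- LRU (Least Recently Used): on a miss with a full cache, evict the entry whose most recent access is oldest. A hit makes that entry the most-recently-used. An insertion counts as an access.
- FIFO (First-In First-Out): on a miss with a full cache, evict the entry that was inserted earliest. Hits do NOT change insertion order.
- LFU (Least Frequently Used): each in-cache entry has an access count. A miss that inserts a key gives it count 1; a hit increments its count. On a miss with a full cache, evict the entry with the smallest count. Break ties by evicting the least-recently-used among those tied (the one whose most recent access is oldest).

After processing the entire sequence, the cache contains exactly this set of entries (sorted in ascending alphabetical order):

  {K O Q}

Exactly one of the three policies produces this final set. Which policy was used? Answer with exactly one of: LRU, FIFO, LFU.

Answer: LFU

Derivation:
Simulating under each policy and comparing final sets:
  LRU: final set = {O Q W} -> differs
  FIFO: final set = {O Q W} -> differs
  LFU: final set = {K O Q} -> MATCHES target
Only LFU produces the target set.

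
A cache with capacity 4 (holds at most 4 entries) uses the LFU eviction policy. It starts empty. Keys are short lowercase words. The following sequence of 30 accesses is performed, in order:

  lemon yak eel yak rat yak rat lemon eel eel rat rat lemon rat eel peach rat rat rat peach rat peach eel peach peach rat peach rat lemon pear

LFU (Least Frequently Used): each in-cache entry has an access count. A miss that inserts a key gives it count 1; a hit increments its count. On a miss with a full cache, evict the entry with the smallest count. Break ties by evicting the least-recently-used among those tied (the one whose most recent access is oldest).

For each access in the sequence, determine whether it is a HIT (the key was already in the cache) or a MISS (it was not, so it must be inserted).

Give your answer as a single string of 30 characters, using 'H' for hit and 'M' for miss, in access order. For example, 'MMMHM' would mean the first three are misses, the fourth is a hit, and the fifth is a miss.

Answer: MMMHMHHHHHHHHHHMHHHHHHHHHHHHHM

Derivation:
LFU simulation (capacity=4):
  1. access lemon: MISS. Cache: [lemon(c=1)]
  2. access yak: MISS. Cache: [lemon(c=1) yak(c=1)]
  3. access eel: MISS. Cache: [lemon(c=1) yak(c=1) eel(c=1)]
  4. access yak: HIT, count now 2. Cache: [lemon(c=1) eel(c=1) yak(c=2)]
  5. access rat: MISS. Cache: [lemon(c=1) eel(c=1) rat(c=1) yak(c=2)]
  6. access yak: HIT, count now 3. Cache: [lemon(c=1) eel(c=1) rat(c=1) yak(c=3)]
  7. access rat: HIT, count now 2. Cache: [lemon(c=1) eel(c=1) rat(c=2) yak(c=3)]
  8. access lemon: HIT, count now 2. Cache: [eel(c=1) rat(c=2) lemon(c=2) yak(c=3)]
  9. access eel: HIT, count now 2. Cache: [rat(c=2) lemon(c=2) eel(c=2) yak(c=3)]
  10. access eel: HIT, count now 3. Cache: [rat(c=2) lemon(c=2) yak(c=3) eel(c=3)]
  11. access rat: HIT, count now 3. Cache: [lemon(c=2) yak(c=3) eel(c=3) rat(c=3)]
  12. access rat: HIT, count now 4. Cache: [lemon(c=2) yak(c=3) eel(c=3) rat(c=4)]
  13. access lemon: HIT, count now 3. Cache: [yak(c=3) eel(c=3) lemon(c=3) rat(c=4)]
  14. access rat: HIT, count now 5. Cache: [yak(c=3) eel(c=3) lemon(c=3) rat(c=5)]
  15. access eel: HIT, count now 4. Cache: [yak(c=3) lemon(c=3) eel(c=4) rat(c=5)]
  16. access peach: MISS, evict yak(c=3). Cache: [peach(c=1) lemon(c=3) eel(c=4) rat(c=5)]
  17. access rat: HIT, count now 6. Cache: [peach(c=1) lemon(c=3) eel(c=4) rat(c=6)]
  18. access rat: HIT, count now 7. Cache: [peach(c=1) lemon(c=3) eel(c=4) rat(c=7)]
  19. access rat: HIT, count now 8. Cache: [peach(c=1) lemon(c=3) eel(c=4) rat(c=8)]
  20. access peach: HIT, count now 2. Cache: [peach(c=2) lemon(c=3) eel(c=4) rat(c=8)]
  21. access rat: HIT, count now 9. Cache: [peach(c=2) lemon(c=3) eel(c=4) rat(c=9)]
  22. access peach: HIT, count now 3. Cache: [lemon(c=3) peach(c=3) eel(c=4) rat(c=9)]
  23. access eel: HIT, count now 5. Cache: [lemon(c=3) peach(c=3) eel(c=5) rat(c=9)]
  24. access peach: HIT, count now 4. Cache: [lemon(c=3) peach(c=4) eel(c=5) rat(c=9)]
  25. access peach: HIT, count now 5. Cache: [lemon(c=3) eel(c=5) peach(c=5) rat(c=9)]
  26. access rat: HIT, count now 10. Cache: [lemon(c=3) eel(c=5) peach(c=5) rat(c=10)]
  27. access peach: HIT, count now 6. Cache: [lemon(c=3) eel(c=5) peach(c=6) rat(c=10)]
  28. access rat: HIT, count now 11. Cache: [lemon(c=3) eel(c=5) peach(c=6) rat(c=11)]
  29. access lemon: HIT, count now 4. Cache: [lemon(c=4) eel(c=5) peach(c=6) rat(c=11)]
  30. access pear: MISS, evict lemon(c=4). Cache: [pear(c=1) eel(c=5) peach(c=6) rat(c=11)]
Total: 24 hits, 6 misses, 2 evictions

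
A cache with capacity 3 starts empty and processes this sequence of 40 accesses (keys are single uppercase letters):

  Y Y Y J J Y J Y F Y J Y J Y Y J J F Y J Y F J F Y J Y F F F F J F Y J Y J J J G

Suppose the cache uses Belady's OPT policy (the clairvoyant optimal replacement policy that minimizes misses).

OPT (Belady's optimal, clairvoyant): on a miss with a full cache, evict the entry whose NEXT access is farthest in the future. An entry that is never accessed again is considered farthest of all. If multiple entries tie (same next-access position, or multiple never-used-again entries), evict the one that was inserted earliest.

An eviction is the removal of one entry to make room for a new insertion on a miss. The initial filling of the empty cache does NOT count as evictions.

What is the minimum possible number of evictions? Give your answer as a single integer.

Answer: 1

Derivation:
OPT (Belady) simulation (capacity=3):
  1. access Y: MISS. Cache: [Y]
  2. access Y: HIT. Next use of Y: step 3. Cache: [Y]
  3. access Y: HIT. Next use of Y: step 6. Cache: [Y]
  4. access J: MISS. Cache: [Y J]
  5. access J: HIT. Next use of J: step 7. Cache: [Y J]
  6. access Y: HIT. Next use of Y: step 8. Cache: [Y J]
  7. access J: HIT. Next use of J: step 11. Cache: [Y J]
  8. access Y: HIT. Next use of Y: step 10. Cache: [Y J]
  9. access F: MISS. Cache: [Y J F]
  10. access Y: HIT. Next use of Y: step 12. Cache: [Y J F]
  11. access J: HIT. Next use of J: step 13. Cache: [Y J F]
  12. access Y: HIT. Next use of Y: step 14. Cache: [Y J F]
  13. access J: HIT. Next use of J: step 16. Cache: [Y J F]
  14. access Y: HIT. Next use of Y: step 15. Cache: [Y J F]
  15. access Y: HIT. Next use of Y: step 19. Cache: [Y J F]
  16. access J: HIT. Next use of J: step 17. Cache: [Y J F]
  17. access J: HIT. Next use of J: step 20. Cache: [Y J F]
  18. access F: HIT. Next use of F: step 22. Cache: [Y J F]
  19. access Y: HIT. Next use of Y: step 21. Cache: [Y J F]
  20. access J: HIT. Next use of J: step 23. Cache: [Y J F]
  21. access Y: HIT. Next use of Y: step 25. Cache: [Y J F]
  22. access F: HIT. Next use of F: step 24. Cache: [Y J F]
  23. access J: HIT. Next use of J: step 26. Cache: [Y J F]
  24. access F: HIT. Next use of F: step 28. Cache: [Y J F]
  25. access Y: HIT. Next use of Y: step 27. Cache: [Y J F]
  26. access J: HIT. Next use of J: step 32. Cache: [Y J F]
  27. access Y: HIT. Next use of Y: step 34. Cache: [Y J F]
  28. access F: HIT. Next use of F: step 29. Cache: [Y J F]
  29. access F: HIT. Next use of F: step 30. Cache: [Y J F]
  30. access F: HIT. Next use of F: step 31. Cache: [Y J F]
  31. access F: HIT. Next use of F: step 33. Cache: [Y J F]
  32. access J: HIT. Next use of J: step 35. Cache: [Y J F]
  33. access F: HIT. Next use of F: never. Cache: [Y J F]
  34. access Y: HIT. Next use of Y: step 36. Cache: [Y J F]
  35. access J: HIT. Next use of J: step 37. Cache: [Y J F]
  36. access Y: HIT. Next use of Y: never. Cache: [Y J F]
  37. access J: HIT. Next use of J: step 38. Cache: [Y J F]
  38. access J: HIT. Next use of J: step 39. Cache: [Y J F]
  39. access J: HIT. Next use of J: never. Cache: [Y J F]
  40. access G: MISS, evict Y (next use: never). Cache: [J F G]
Total: 36 hits, 4 misses, 1 evictions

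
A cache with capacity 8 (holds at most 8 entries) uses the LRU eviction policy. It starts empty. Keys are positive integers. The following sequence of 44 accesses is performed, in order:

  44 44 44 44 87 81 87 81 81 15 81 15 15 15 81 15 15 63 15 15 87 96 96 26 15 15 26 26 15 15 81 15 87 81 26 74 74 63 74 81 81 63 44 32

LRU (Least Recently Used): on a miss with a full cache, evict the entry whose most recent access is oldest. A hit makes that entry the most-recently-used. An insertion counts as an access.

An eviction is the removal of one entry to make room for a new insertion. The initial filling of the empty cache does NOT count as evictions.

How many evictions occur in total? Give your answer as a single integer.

LRU simulation (capacity=8):
  1. access 44: MISS. Cache (LRU->MRU): [44]
  2. access 44: HIT. Cache (LRU->MRU): [44]
  3. access 44: HIT. Cache (LRU->MRU): [44]
  4. access 44: HIT. Cache (LRU->MRU): [44]
  5. access 87: MISS. Cache (LRU->MRU): [44 87]
  6. access 81: MISS. Cache (LRU->MRU): [44 87 81]
  7. access 87: HIT. Cache (LRU->MRU): [44 81 87]
  8. access 81: HIT. Cache (LRU->MRU): [44 87 81]
  9. access 81: HIT. Cache (LRU->MRU): [44 87 81]
  10. access 15: MISS. Cache (LRU->MRU): [44 87 81 15]
  11. access 81: HIT. Cache (LRU->MRU): [44 87 15 81]
  12. access 15: HIT. Cache (LRU->MRU): [44 87 81 15]
  13. access 15: HIT. Cache (LRU->MRU): [44 87 81 15]
  14. access 15: HIT. Cache (LRU->MRU): [44 87 81 15]
  15. access 81: HIT. Cache (LRU->MRU): [44 87 15 81]
  16. access 15: HIT. Cache (LRU->MRU): [44 87 81 15]
  17. access 15: HIT. Cache (LRU->MRU): [44 87 81 15]
  18. access 63: MISS. Cache (LRU->MRU): [44 87 81 15 63]
  19. access 15: HIT. Cache (LRU->MRU): [44 87 81 63 15]
  20. access 15: HIT. Cache (LRU->MRU): [44 87 81 63 15]
  21. access 87: HIT. Cache (LRU->MRU): [44 81 63 15 87]
  22. access 96: MISS. Cache (LRU->MRU): [44 81 63 15 87 96]
  23. access 96: HIT. Cache (LRU->MRU): [44 81 63 15 87 96]
  24. access 26: MISS. Cache (LRU->MRU): [44 81 63 15 87 96 26]
  25. access 15: HIT. Cache (LRU->MRU): [44 81 63 87 96 26 15]
  26. access 15: HIT. Cache (LRU->MRU): [44 81 63 87 96 26 15]
  27. access 26: HIT. Cache (LRU->MRU): [44 81 63 87 96 15 26]
  28. access 26: HIT. Cache (LRU->MRU): [44 81 63 87 96 15 26]
  29. access 15: HIT. Cache (LRU->MRU): [44 81 63 87 96 26 15]
  30. access 15: HIT. Cache (LRU->MRU): [44 81 63 87 96 26 15]
  31. access 81: HIT. Cache (LRU->MRU): [44 63 87 96 26 15 81]
  32. access 15: HIT. Cache (LRU->MRU): [44 63 87 96 26 81 15]
  33. access 87: HIT. Cache (LRU->MRU): [44 63 96 26 81 15 87]
  34. access 81: HIT. Cache (LRU->MRU): [44 63 96 26 15 87 81]
  35. access 26: HIT. Cache (LRU->MRU): [44 63 96 15 87 81 26]
  36. access 74: MISS. Cache (LRU->MRU): [44 63 96 15 87 81 26 74]
  37. access 74: HIT. Cache (LRU->MRU): [44 63 96 15 87 81 26 74]
  38. access 63: HIT. Cache (LRU->MRU): [44 96 15 87 81 26 74 63]
  39. access 74: HIT. Cache (LRU->MRU): [44 96 15 87 81 26 63 74]
  40. access 81: HIT. Cache (LRU->MRU): [44 96 15 87 26 63 74 81]
  41. access 81: HIT. Cache (LRU->MRU): [44 96 15 87 26 63 74 81]
  42. access 63: HIT. Cache (LRU->MRU): [44 96 15 87 26 74 81 63]
  43. access 44: HIT. Cache (LRU->MRU): [96 15 87 26 74 81 63 44]
  44. access 32: MISS, evict 96. Cache (LRU->MRU): [15 87 26 74 81 63 44 32]
Total: 35 hits, 9 misses, 1 evictions

Answer: 1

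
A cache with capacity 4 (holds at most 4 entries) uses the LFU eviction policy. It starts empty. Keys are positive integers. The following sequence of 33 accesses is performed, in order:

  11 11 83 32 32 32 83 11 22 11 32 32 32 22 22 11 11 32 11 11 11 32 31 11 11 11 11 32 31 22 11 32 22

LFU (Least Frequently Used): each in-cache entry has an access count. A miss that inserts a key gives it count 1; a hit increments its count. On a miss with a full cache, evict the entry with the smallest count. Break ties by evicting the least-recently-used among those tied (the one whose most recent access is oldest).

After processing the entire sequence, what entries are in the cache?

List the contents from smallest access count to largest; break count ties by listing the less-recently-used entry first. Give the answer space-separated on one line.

Answer: 31 22 32 11

Derivation:
LFU simulation (capacity=4):
  1. access 11: MISS. Cache: [11(c=1)]
  2. access 11: HIT, count now 2. Cache: [11(c=2)]
  3. access 83: MISS. Cache: [83(c=1) 11(c=2)]
  4. access 32: MISS. Cache: [83(c=1) 32(c=1) 11(c=2)]
  5. access 32: HIT, count now 2. Cache: [83(c=1) 11(c=2) 32(c=2)]
  6. access 32: HIT, count now 3. Cache: [83(c=1) 11(c=2) 32(c=3)]
  7. access 83: HIT, count now 2. Cache: [11(c=2) 83(c=2) 32(c=3)]
  8. access 11: HIT, count now 3. Cache: [83(c=2) 32(c=3) 11(c=3)]
  9. access 22: MISS. Cache: [22(c=1) 83(c=2) 32(c=3) 11(c=3)]
  10. access 11: HIT, count now 4. Cache: [22(c=1) 83(c=2) 32(c=3) 11(c=4)]
  11. access 32: HIT, count now 4. Cache: [22(c=1) 83(c=2) 11(c=4) 32(c=4)]
  12. access 32: HIT, count now 5. Cache: [22(c=1) 83(c=2) 11(c=4) 32(c=5)]
  13. access 32: HIT, count now 6. Cache: [22(c=1) 83(c=2) 11(c=4) 32(c=6)]
  14. access 22: HIT, count now 2. Cache: [83(c=2) 22(c=2) 11(c=4) 32(c=6)]
  15. access 22: HIT, count now 3. Cache: [83(c=2) 22(c=3) 11(c=4) 32(c=6)]
  16. access 11: HIT, count now 5. Cache: [83(c=2) 22(c=3) 11(c=5) 32(c=6)]
  17. access 11: HIT, count now 6. Cache: [83(c=2) 22(c=3) 32(c=6) 11(c=6)]
  18. access 32: HIT, count now 7. Cache: [83(c=2) 22(c=3) 11(c=6) 32(c=7)]
  19. access 11: HIT, count now 7. Cache: [83(c=2) 22(c=3) 32(c=7) 11(c=7)]
  20. access 11: HIT, count now 8. Cache: [83(c=2) 22(c=3) 32(c=7) 11(c=8)]
  21. access 11: HIT, count now 9. Cache: [83(c=2) 22(c=3) 32(c=7) 11(c=9)]
  22. access 32: HIT, count now 8. Cache: [83(c=2) 22(c=3) 32(c=8) 11(c=9)]
  23. access 31: MISS, evict 83(c=2). Cache: [31(c=1) 22(c=3) 32(c=8) 11(c=9)]
  24. access 11: HIT, count now 10. Cache: [31(c=1) 22(c=3) 32(c=8) 11(c=10)]
  25. access 11: HIT, count now 11. Cache: [31(c=1) 22(c=3) 32(c=8) 11(c=11)]
  26. access 11: HIT, count now 12. Cache: [31(c=1) 22(c=3) 32(c=8) 11(c=12)]
  27. access 11: HIT, count now 13. Cache: [31(c=1) 22(c=3) 32(c=8) 11(c=13)]
  28. access 32: HIT, count now 9. Cache: [31(c=1) 22(c=3) 32(c=9) 11(c=13)]
  29. access 31: HIT, count now 2. Cache: [31(c=2) 22(c=3) 32(c=9) 11(c=13)]
  30. access 22: HIT, count now 4. Cache: [31(c=2) 22(c=4) 32(c=9) 11(c=13)]
  31. access 11: HIT, count now 14. Cache: [31(c=2) 22(c=4) 32(c=9) 11(c=14)]
  32. access 32: HIT, count now 10. Cache: [31(c=2) 22(c=4) 32(c=10) 11(c=14)]
  33. access 22: HIT, count now 5. Cache: [31(c=2) 22(c=5) 32(c=10) 11(c=14)]
Total: 28 hits, 5 misses, 1 evictions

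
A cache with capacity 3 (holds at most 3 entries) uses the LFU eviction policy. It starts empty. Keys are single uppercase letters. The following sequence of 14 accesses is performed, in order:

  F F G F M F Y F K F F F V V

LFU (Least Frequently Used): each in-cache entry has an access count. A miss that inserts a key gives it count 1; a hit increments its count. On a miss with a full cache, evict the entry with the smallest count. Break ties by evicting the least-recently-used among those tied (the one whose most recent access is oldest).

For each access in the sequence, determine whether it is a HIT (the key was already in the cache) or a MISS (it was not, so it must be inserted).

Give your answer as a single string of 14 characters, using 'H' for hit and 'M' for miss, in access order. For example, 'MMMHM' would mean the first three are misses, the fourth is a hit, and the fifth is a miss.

Answer: MHMHMHMHMHHHMH

Derivation:
LFU simulation (capacity=3):
  1. access F: MISS. Cache: [F(c=1)]
  2. access F: HIT, count now 2. Cache: [F(c=2)]
  3. access G: MISS. Cache: [G(c=1) F(c=2)]
  4. access F: HIT, count now 3. Cache: [G(c=1) F(c=3)]
  5. access M: MISS. Cache: [G(c=1) M(c=1) F(c=3)]
  6. access F: HIT, count now 4. Cache: [G(c=1) M(c=1) F(c=4)]
  7. access Y: MISS, evict G(c=1). Cache: [M(c=1) Y(c=1) F(c=4)]
  8. access F: HIT, count now 5. Cache: [M(c=1) Y(c=1) F(c=5)]
  9. access K: MISS, evict M(c=1). Cache: [Y(c=1) K(c=1) F(c=5)]
  10. access F: HIT, count now 6. Cache: [Y(c=1) K(c=1) F(c=6)]
  11. access F: HIT, count now 7. Cache: [Y(c=1) K(c=1) F(c=7)]
  12. access F: HIT, count now 8. Cache: [Y(c=1) K(c=1) F(c=8)]
  13. access V: MISS, evict Y(c=1). Cache: [K(c=1) V(c=1) F(c=8)]
  14. access V: HIT, count now 2. Cache: [K(c=1) V(c=2) F(c=8)]
Total: 8 hits, 6 misses, 3 evictions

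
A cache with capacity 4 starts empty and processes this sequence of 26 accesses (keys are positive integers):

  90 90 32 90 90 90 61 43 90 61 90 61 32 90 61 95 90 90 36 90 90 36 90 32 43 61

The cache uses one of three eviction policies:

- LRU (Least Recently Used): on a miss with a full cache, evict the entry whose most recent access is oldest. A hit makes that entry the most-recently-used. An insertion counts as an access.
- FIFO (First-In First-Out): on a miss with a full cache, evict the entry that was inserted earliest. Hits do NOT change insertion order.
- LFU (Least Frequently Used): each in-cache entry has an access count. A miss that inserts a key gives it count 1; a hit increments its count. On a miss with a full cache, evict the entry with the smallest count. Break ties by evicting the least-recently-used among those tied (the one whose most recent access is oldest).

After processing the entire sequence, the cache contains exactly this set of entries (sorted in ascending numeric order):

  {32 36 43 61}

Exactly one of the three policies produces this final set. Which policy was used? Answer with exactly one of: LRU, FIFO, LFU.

Answer: FIFO

Derivation:
Simulating under each policy and comparing final sets:
  LRU: final set = {32 43 61 90} -> differs
  FIFO: final set = {32 36 43 61} -> MATCHES target
  LFU: final set = {32 43 61 90} -> differs
Only FIFO produces the target set.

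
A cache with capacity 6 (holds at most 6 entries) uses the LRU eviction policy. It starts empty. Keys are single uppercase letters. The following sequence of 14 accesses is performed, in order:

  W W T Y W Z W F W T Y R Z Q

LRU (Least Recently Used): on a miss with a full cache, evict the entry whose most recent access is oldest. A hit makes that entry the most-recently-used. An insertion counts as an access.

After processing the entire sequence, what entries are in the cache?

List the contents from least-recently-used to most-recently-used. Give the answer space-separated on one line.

Answer: W T Y R Z Q

Derivation:
LRU simulation (capacity=6):
  1. access W: MISS. Cache (LRU->MRU): [W]
  2. access W: HIT. Cache (LRU->MRU): [W]
  3. access T: MISS. Cache (LRU->MRU): [W T]
  4. access Y: MISS. Cache (LRU->MRU): [W T Y]
  5. access W: HIT. Cache (LRU->MRU): [T Y W]
  6. access Z: MISS. Cache (LRU->MRU): [T Y W Z]
  7. access W: HIT. Cache (LRU->MRU): [T Y Z W]
  8. access F: MISS. Cache (LRU->MRU): [T Y Z W F]
  9. access W: HIT. Cache (LRU->MRU): [T Y Z F W]
  10. access T: HIT. Cache (LRU->MRU): [Y Z F W T]
  11. access Y: HIT. Cache (LRU->MRU): [Z F W T Y]
  12. access R: MISS. Cache (LRU->MRU): [Z F W T Y R]
  13. access Z: HIT. Cache (LRU->MRU): [F W T Y R Z]
  14. access Q: MISS, evict F. Cache (LRU->MRU): [W T Y R Z Q]
Total: 7 hits, 7 misses, 1 evictions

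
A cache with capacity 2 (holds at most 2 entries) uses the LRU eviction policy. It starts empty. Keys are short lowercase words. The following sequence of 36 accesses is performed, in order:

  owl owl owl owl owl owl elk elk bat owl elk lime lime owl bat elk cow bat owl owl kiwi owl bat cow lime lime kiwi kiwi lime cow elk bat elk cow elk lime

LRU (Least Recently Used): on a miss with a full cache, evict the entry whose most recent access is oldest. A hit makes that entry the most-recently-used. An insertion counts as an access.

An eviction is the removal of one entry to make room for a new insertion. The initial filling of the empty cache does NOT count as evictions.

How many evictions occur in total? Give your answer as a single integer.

Answer: 20

Derivation:
LRU simulation (capacity=2):
  1. access owl: MISS. Cache (LRU->MRU): [owl]
  2. access owl: HIT. Cache (LRU->MRU): [owl]
  3. access owl: HIT. Cache (LRU->MRU): [owl]
  4. access owl: HIT. Cache (LRU->MRU): [owl]
  5. access owl: HIT. Cache (LRU->MRU): [owl]
  6. access owl: HIT. Cache (LRU->MRU): [owl]
  7. access elk: MISS. Cache (LRU->MRU): [owl elk]
  8. access elk: HIT. Cache (LRU->MRU): [owl elk]
  9. access bat: MISS, evict owl. Cache (LRU->MRU): [elk bat]
  10. access owl: MISS, evict elk. Cache (LRU->MRU): [bat owl]
  11. access elk: MISS, evict bat. Cache (LRU->MRU): [owl elk]
  12. access lime: MISS, evict owl. Cache (LRU->MRU): [elk lime]
  13. access lime: HIT. Cache (LRU->MRU): [elk lime]
  14. access owl: MISS, evict elk. Cache (LRU->MRU): [lime owl]
  15. access bat: MISS, evict lime. Cache (LRU->MRU): [owl bat]
  16. access elk: MISS, evict owl. Cache (LRU->MRU): [bat elk]
  17. access cow: MISS, evict bat. Cache (LRU->MRU): [elk cow]
  18. access bat: MISS, evict elk. Cache (LRU->MRU): [cow bat]
  19. access owl: MISS, evict cow. Cache (LRU->MRU): [bat owl]
  20. access owl: HIT. Cache (LRU->MRU): [bat owl]
  21. access kiwi: MISS, evict bat. Cache (LRU->MRU): [owl kiwi]
  22. access owl: HIT. Cache (LRU->MRU): [kiwi owl]
  23. access bat: MISS, evict kiwi. Cache (LRU->MRU): [owl bat]
  24. access cow: MISS, evict owl. Cache (LRU->MRU): [bat cow]
  25. access lime: MISS, evict bat. Cache (LRU->MRU): [cow lime]
  26. access lime: HIT. Cache (LRU->MRU): [cow lime]
  27. access kiwi: MISS, evict cow. Cache (LRU->MRU): [lime kiwi]
  28. access kiwi: HIT. Cache (LRU->MRU): [lime kiwi]
  29. access lime: HIT. Cache (LRU->MRU): [kiwi lime]
  30. access cow: MISS, evict kiwi. Cache (LRU->MRU): [lime cow]
  31. access elk: MISS, evict lime. Cache (LRU->MRU): [cow elk]
  32. access bat: MISS, evict cow. Cache (LRU->MRU): [elk bat]
  33. access elk: HIT. Cache (LRU->MRU): [bat elk]
  34. access cow: MISS, evict bat. Cache (LRU->MRU): [elk cow]
  35. access elk: HIT. Cache (LRU->MRU): [cow elk]
  36. access lime: MISS, evict cow. Cache (LRU->MRU): [elk lime]
Total: 14 hits, 22 misses, 20 evictions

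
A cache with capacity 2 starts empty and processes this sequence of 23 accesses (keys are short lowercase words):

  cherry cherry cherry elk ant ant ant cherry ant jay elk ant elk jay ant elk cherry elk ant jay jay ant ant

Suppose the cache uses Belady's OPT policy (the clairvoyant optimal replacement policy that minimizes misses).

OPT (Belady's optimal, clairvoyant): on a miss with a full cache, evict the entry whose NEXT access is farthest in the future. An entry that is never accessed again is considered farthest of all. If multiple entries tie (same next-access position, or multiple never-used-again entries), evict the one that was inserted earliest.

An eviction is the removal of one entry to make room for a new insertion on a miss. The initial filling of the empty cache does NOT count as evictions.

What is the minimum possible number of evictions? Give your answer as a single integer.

Answer: 8

Derivation:
OPT (Belady) simulation (capacity=2):
  1. access cherry: MISS. Cache: [cherry]
  2. access cherry: HIT. Next use of cherry: step 3. Cache: [cherry]
  3. access cherry: HIT. Next use of cherry: step 8. Cache: [cherry]
  4. access elk: MISS. Cache: [cherry elk]
  5. access ant: MISS, evict elk (next use: step 11). Cache: [cherry ant]
  6. access ant: HIT. Next use of ant: step 7. Cache: [cherry ant]
  7. access ant: HIT. Next use of ant: step 9. Cache: [cherry ant]
  8. access cherry: HIT. Next use of cherry: step 17. Cache: [cherry ant]
  9. access ant: HIT. Next use of ant: step 12. Cache: [cherry ant]
  10. access jay: MISS, evict cherry (next use: step 17). Cache: [ant jay]
  11. access elk: MISS, evict jay (next use: step 14). Cache: [ant elk]
  12. access ant: HIT. Next use of ant: step 15. Cache: [ant elk]
  13. access elk: HIT. Next use of elk: step 16. Cache: [ant elk]
  14. access jay: MISS, evict elk (next use: step 16). Cache: [ant jay]
  15. access ant: HIT. Next use of ant: step 19. Cache: [ant jay]
  16. access elk: MISS, evict jay (next use: step 20). Cache: [ant elk]
  17. access cherry: MISS, evict ant (next use: step 19). Cache: [elk cherry]
  18. access elk: HIT. Next use of elk: never. Cache: [elk cherry]
  19. access ant: MISS, evict elk (next use: never). Cache: [cherry ant]
  20. access jay: MISS, evict cherry (next use: never). Cache: [ant jay]
  21. access jay: HIT. Next use of jay: never. Cache: [ant jay]
  22. access ant: HIT. Next use of ant: step 23. Cache: [ant jay]
  23. access ant: HIT. Next use of ant: never. Cache: [ant jay]
Total: 13 hits, 10 misses, 8 evictions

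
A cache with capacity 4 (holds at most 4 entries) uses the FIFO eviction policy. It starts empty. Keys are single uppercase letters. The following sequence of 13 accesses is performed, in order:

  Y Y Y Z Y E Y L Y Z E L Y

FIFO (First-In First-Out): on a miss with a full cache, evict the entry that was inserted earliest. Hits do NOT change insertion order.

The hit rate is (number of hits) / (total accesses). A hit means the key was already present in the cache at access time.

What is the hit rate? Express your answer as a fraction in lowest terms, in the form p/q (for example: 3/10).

FIFO simulation (capacity=4):
  1. access Y: MISS. Cache (old->new): [Y]
  2. access Y: HIT. Cache (old->new): [Y]
  3. access Y: HIT. Cache (old->new): [Y]
  4. access Z: MISS. Cache (old->new): [Y Z]
  5. access Y: HIT. Cache (old->new): [Y Z]
  6. access E: MISS. Cache (old->new): [Y Z E]
  7. access Y: HIT. Cache (old->new): [Y Z E]
  8. access L: MISS. Cache (old->new): [Y Z E L]
  9. access Y: HIT. Cache (old->new): [Y Z E L]
  10. access Z: HIT. Cache (old->new): [Y Z E L]
  11. access E: HIT. Cache (old->new): [Y Z E L]
  12. access L: HIT. Cache (old->new): [Y Z E L]
  13. access Y: HIT. Cache (old->new): [Y Z E L]
Total: 9 hits, 4 misses, 0 evictions

Hit rate = 9/13

Answer: 9/13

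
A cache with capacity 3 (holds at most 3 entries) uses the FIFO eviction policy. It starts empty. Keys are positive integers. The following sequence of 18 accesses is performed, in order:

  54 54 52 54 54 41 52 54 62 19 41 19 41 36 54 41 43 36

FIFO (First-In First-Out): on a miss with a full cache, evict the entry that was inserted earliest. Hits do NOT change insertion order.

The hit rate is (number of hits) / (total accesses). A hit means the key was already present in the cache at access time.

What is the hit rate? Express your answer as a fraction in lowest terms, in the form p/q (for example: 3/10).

FIFO simulation (capacity=3):
  1. access 54: MISS. Cache (old->new): [54]
  2. access 54: HIT. Cache (old->new): [54]
  3. access 52: MISS. Cache (old->new): [54 52]
  4. access 54: HIT. Cache (old->new): [54 52]
  5. access 54: HIT. Cache (old->new): [54 52]
  6. access 41: MISS. Cache (old->new): [54 52 41]
  7. access 52: HIT. Cache (old->new): [54 52 41]
  8. access 54: HIT. Cache (old->new): [54 52 41]
  9. access 62: MISS, evict 54. Cache (old->new): [52 41 62]
  10. access 19: MISS, evict 52. Cache (old->new): [41 62 19]
  11. access 41: HIT. Cache (old->new): [41 62 19]
  12. access 19: HIT. Cache (old->new): [41 62 19]
  13. access 41: HIT. Cache (old->new): [41 62 19]
  14. access 36: MISS, evict 41. Cache (old->new): [62 19 36]
  15. access 54: MISS, evict 62. Cache (old->new): [19 36 54]
  16. access 41: MISS, evict 19. Cache (old->new): [36 54 41]
  17. access 43: MISS, evict 36. Cache (old->new): [54 41 43]
  18. access 36: MISS, evict 54. Cache (old->new): [41 43 36]
Total: 8 hits, 10 misses, 7 evictions

Hit rate = 8/18 = 4/9

Answer: 4/9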